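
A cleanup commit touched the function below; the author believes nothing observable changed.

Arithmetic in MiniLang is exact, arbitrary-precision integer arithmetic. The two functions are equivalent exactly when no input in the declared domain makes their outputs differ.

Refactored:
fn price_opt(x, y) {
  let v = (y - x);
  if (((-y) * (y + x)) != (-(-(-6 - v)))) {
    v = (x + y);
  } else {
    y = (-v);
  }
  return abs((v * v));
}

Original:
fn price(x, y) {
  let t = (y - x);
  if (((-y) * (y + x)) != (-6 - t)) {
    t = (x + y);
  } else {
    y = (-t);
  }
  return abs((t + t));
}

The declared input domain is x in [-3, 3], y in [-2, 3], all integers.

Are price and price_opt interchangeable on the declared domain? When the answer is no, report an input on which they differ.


Consider the input x=-3, y=-2.
price: t=1, then (((-y) * (y + x)) != (-6 - t)) is true, then t=-5, then returns 10
price_opt: v=1, then (((-y) * (y + x)) != (-(-(-6 - v)))) is true, then v=-5, then returns 25
10 vs 25 — the two versions disagree here.
verdict: not equivalent; witness: x=-3, y=-2


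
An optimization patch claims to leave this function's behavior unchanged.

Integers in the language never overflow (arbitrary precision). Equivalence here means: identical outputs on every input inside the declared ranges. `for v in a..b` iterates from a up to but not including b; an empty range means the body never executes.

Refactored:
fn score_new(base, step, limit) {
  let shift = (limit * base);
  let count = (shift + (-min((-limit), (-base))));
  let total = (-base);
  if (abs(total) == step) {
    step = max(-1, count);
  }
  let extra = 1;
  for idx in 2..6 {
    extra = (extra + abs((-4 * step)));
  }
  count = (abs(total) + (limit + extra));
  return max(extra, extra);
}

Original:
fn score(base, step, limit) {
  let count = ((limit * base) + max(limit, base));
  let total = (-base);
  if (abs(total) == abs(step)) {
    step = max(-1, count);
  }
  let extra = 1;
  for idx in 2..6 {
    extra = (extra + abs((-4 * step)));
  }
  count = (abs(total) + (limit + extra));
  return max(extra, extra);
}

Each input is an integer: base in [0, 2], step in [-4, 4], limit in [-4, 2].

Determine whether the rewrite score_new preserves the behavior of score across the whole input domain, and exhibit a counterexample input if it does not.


There is a counterexample at base=1, step=-1, limit=-1: 1 on one side, 17 on the other.
score: count = 0; total = -1; (abs(total) == abs(step)) -> true; step = 0; extra = 1; [idx=2]; extra = 1; [idx=3]; extra = 1; [idx=4]; extra = 1; [idx=5]; extra = 1; count = 1; return 1
score_new: shift = -1; count = 0; total = -1; (abs(total) == step) -> false; extra = 1; [idx=2]; extra = 5; [idx=3]; extra = 9; [idx=4]; extra = 13; [idx=5]; extra = 17; count = 17; return 17
verdict: not equivalent; witness: base=1, step=-1, limit=-1


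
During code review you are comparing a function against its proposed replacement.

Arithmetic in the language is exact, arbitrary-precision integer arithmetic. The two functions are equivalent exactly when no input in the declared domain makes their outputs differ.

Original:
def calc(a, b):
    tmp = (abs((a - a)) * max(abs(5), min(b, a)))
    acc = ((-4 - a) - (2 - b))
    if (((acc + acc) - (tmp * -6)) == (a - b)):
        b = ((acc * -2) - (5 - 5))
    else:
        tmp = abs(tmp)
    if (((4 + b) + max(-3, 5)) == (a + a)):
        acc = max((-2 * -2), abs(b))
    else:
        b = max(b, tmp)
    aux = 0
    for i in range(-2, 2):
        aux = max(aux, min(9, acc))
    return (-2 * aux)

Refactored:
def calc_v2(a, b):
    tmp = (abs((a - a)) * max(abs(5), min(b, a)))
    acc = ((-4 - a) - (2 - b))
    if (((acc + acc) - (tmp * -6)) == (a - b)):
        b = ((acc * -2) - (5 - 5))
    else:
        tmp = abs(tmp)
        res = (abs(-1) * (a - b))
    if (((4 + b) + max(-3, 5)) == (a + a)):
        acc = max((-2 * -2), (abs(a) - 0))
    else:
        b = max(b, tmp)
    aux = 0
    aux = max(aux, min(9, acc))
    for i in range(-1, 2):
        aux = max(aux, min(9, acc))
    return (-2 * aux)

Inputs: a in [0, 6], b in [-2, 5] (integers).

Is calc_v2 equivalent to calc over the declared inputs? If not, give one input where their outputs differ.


Run the pair on a=5, b=1.
calc: tmp becomes 0; next acc becomes -10; next (((acc + acc) - (tmp * -6)) == (a - b)) evaluates to false; next tmp becomes 0; next (((4 + b) + max(-3, 5)) == (a + a)) evaluates to true; next acc becomes 4; next aux becomes 0; next at i=-2:; next aux becomes 4; next at i=-1:; next aux becomes 4; next at i=0:; next aux becomes 4; next at i=1:; next aux becomes 4; next final value -8
calc_v2: tmp becomes 0; next acc becomes -10; next (((acc + acc) - (tmp * -6)) == (a - b)) evaluates to false; next tmp becomes 0; next res becomes 4; next (((4 + b) + max(-3, 5)) == (a + a)) evaluates to true; next acc becomes 5; next aux becomes 0; next aux becomes 5; next at i=-1:; next aux becomes 5; next at i=0:; next aux becomes 5; next at i=1:; next aux becomes 5; next final value -10
-8 against -10: the behavior changed.
verdict: not equivalent; witness: a=5, b=1


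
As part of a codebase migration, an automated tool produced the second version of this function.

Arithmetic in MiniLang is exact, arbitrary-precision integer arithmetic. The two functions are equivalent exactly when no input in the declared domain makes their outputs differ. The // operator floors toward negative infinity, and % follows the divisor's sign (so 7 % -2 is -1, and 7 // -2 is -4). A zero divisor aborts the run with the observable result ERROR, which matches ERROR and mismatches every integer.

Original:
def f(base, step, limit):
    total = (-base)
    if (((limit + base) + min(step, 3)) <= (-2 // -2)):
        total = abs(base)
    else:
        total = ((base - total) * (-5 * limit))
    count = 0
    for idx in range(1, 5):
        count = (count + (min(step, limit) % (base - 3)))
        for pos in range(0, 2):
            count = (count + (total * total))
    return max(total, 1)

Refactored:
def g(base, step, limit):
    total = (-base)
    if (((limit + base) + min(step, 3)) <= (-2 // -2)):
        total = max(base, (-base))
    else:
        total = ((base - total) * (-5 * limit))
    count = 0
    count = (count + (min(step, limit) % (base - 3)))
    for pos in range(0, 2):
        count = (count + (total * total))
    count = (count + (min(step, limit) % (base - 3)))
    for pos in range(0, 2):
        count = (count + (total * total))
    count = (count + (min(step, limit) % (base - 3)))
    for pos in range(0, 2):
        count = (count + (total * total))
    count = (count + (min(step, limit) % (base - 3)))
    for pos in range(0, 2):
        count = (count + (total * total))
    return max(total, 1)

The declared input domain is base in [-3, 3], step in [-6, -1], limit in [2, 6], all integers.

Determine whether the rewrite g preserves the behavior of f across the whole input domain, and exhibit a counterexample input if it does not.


Changes here: min/max/abs usage differs; also statement counts differ; also constant usage differs; also arithmetic usage differs; also loop structure differs; also local variable names differ; the full 210-point sweep finds no disagreement.
verdict: equivalent


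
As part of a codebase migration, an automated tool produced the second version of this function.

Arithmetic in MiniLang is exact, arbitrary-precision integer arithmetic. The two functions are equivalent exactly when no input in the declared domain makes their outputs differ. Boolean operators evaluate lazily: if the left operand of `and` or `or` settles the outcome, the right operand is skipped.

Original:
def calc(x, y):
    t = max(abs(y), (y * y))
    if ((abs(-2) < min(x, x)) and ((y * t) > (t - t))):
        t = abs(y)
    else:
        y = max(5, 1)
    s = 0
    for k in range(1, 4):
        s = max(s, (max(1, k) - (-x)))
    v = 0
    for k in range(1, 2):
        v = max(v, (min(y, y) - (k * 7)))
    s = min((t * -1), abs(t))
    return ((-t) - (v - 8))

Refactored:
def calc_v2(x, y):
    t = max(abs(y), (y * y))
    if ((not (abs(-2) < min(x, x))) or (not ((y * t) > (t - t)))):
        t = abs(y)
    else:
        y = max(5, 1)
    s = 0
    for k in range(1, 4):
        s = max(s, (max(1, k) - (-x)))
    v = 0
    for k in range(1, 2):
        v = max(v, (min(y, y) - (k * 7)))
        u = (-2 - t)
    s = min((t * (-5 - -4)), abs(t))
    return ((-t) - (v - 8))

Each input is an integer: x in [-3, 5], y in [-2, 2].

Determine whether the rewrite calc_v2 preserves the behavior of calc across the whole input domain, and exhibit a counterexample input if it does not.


Try x=-3, y=-2.
calc: t=4, then ((abs(-2) < min(x, x)) and ((y * t) > (t - t))) is false, then y=5, then s=0, then (k=1), then s=0, then (k=2), then s=0, then (k=3), then s=0, then v=0, then (k=1), then v=0, then s=-4, then returns 4
calc_v2: t=4, then ((not (abs(-2) < min(x, x))) or (not ((y * t) > (t - t)))) is true, then t=2, then s=0, then (k=1), then s=0, then (k=2), then s=0, then (k=3), then s=0, then v=0, then (k=1), then v=0, then u=-4, then s=-2, then returns 6
4 != 6, so the rewrite changes behavior.
verdict: not equivalent; witness: x=-3, y=-2


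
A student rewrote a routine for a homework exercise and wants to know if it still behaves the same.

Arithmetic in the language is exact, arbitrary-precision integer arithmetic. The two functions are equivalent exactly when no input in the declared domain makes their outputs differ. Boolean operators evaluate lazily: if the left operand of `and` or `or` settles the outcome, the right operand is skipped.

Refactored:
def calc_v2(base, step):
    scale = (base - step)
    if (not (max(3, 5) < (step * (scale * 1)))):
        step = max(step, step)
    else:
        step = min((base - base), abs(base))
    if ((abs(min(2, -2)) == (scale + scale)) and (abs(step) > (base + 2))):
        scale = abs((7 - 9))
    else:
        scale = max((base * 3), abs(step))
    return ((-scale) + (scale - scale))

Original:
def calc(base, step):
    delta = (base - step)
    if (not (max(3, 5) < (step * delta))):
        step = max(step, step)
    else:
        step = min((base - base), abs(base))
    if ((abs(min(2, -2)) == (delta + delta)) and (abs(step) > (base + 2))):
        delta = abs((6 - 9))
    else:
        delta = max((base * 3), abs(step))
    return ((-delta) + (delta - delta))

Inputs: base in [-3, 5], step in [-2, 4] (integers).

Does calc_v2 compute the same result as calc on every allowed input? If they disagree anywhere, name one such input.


Not equivalent: base=-1, step=-2 separates them (-3 vs -2).
calc: delta = 1; (not (max(3, 5) < (step * delta))) -> true; step = -2; ((abs(min(2, -2)) == (delta + delta)) and (abs(step) > (base + 2))) -> true; delta = 3; return -3
calc_v2: scale = 1; (not (max(3, 5) < (step * (scale * 1)))) -> true; step = -2; ((abs(min(2, -2)) == (scale + scale)) and (abs(step) > (base + 2))) -> true; scale = 2; return -2
verdict: not equivalent; witness: base=-1, step=-2


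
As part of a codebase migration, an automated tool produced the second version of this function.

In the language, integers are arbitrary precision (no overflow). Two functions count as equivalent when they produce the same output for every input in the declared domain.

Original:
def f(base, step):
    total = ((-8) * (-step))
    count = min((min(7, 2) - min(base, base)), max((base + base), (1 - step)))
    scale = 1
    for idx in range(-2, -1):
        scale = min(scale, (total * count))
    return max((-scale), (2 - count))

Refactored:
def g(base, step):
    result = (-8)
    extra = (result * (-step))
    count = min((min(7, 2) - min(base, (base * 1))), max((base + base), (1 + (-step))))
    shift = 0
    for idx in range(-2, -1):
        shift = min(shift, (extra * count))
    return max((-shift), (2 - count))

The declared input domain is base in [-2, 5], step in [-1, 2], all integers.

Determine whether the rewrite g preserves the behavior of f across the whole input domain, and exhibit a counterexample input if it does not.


Equivalent. The edit looks behavioral (`1` became `0`), but over these ranges it never changes the outcome.
Every one of the 32 inputs gives matching results.
Spot check at base=2, step=0 — f: total=0, then count=0, then scale=1, then (idx=-2), then scale=0, then returns 2. g: result=-8, then extra=0, then count=0, then shift=0, then (idx=-2), then shift=0, then returns 2. Both give 2.
verdict: equivalent


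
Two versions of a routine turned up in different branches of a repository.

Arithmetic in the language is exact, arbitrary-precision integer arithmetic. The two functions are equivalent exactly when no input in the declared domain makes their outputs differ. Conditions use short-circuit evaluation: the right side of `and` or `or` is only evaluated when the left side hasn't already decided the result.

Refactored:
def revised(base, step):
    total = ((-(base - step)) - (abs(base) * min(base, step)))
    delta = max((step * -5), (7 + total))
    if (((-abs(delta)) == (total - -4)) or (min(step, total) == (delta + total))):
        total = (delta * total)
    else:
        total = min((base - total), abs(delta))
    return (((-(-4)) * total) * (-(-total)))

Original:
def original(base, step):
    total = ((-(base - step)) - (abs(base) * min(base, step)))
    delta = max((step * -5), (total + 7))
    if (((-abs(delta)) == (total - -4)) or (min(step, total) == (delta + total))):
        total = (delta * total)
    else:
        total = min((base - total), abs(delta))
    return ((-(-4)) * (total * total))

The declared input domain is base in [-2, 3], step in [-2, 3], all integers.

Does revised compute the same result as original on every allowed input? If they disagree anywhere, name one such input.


Differences: same computation, different form — yet all 36 inputs agree.
verdict: equivalent


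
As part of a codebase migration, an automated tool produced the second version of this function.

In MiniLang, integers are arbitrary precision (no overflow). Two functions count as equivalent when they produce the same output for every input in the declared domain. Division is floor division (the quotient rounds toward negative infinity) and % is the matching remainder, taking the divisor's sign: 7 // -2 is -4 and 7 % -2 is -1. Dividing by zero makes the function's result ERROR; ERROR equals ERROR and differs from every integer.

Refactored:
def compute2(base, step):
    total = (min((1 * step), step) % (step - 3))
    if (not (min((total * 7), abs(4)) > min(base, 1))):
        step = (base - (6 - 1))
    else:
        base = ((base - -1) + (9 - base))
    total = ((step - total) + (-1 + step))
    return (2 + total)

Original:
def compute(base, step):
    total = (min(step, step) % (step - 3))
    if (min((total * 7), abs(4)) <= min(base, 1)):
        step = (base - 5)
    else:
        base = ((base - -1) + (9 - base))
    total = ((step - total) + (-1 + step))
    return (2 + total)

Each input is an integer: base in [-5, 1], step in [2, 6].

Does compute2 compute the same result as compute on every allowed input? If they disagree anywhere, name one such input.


The two are interchangeable: boolean connective usage differs, constant usage differs, comparison usage differs, arithmetic usage differs, and every declared input agrees.
One worked example (base=-2, step=2) — compute: total := 0 | (min((total * 7), abs(4)) <= min(base, 1)): false | base := 10 | total := 3 | result 5; compute2: total := 0 | (not (min((total * 7), abs(4)) > min(base, 1))): false | base := 10 | total := 3 | result 5; agreement on 5.
Across all 35 domain points the two functions coincide.
verdict: equivalent


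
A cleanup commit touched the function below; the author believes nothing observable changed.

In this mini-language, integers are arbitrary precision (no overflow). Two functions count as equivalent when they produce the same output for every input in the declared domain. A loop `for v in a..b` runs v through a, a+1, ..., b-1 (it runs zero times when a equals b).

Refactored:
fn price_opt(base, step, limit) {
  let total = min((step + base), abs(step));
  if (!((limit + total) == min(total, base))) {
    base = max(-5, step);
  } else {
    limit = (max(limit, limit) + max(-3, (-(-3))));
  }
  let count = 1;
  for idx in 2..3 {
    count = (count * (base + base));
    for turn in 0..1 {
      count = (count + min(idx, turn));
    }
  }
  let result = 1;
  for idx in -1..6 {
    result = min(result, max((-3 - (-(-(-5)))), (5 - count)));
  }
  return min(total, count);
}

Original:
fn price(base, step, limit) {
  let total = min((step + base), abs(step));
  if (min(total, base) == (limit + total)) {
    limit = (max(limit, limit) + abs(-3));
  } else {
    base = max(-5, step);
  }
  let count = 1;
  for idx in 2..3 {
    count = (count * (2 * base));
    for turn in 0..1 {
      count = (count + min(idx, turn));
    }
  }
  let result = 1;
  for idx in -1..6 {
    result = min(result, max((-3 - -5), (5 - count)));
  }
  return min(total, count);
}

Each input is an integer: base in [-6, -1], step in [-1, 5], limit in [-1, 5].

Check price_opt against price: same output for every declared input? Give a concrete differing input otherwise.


Although constant usage differs; also arithmetic usage differs; also min/max/abs usage differs; also boolean connective usage differs, 294/294 inputs agree.
verdict: equivalent


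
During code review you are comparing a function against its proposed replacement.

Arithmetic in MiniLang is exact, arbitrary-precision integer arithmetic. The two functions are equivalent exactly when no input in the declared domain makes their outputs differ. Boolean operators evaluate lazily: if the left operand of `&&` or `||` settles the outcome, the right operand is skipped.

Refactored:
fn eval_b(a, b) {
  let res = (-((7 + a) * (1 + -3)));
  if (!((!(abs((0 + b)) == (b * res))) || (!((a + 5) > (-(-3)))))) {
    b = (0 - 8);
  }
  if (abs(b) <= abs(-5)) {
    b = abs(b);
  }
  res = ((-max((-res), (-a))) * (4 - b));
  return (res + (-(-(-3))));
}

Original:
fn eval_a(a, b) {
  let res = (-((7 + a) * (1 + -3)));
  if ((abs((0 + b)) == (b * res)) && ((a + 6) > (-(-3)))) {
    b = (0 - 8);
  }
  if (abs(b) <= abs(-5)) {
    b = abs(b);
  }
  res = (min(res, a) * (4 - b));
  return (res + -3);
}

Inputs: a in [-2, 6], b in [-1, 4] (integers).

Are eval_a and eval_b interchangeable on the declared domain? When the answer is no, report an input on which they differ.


Evaluate both at a=-2, b=0.
eval_a: res = 10; ((abs((0 + b)) == (b * res)) && ((a + 6) > (-(-3)))) -> true; b = -8; (abs(b) <= abs(-5)) -> false; res = -24; return -27
eval_b: res = 10; (!((!(abs((0 + b)) == (b * res))) || (!((a + 5) > (-(-3)))))) -> false; (abs(b) <= abs(-5)) -> true; b = 0; res = -8; return -11
-27 against -11: the behavior changed.
verdict: not equivalent; witness: a=-2, b=0


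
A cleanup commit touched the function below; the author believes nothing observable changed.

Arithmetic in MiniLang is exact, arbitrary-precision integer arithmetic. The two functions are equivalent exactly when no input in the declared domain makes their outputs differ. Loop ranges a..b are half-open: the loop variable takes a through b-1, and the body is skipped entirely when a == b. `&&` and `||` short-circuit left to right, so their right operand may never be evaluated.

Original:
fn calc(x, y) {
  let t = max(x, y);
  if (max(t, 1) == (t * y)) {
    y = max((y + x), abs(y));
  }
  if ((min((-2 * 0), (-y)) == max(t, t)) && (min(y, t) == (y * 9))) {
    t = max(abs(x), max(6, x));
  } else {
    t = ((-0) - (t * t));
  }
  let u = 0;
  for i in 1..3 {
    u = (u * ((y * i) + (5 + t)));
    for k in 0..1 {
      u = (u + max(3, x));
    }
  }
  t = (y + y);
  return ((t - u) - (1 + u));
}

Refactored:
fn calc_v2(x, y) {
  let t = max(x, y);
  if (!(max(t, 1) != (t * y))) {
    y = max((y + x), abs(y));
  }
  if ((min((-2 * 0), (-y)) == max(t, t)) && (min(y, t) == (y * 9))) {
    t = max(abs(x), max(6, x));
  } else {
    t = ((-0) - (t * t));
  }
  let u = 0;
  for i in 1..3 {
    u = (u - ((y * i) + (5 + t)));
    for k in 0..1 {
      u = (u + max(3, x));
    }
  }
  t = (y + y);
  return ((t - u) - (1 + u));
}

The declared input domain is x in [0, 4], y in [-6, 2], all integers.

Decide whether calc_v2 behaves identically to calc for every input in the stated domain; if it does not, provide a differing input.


x=0, y=-6 yields 23 from calc but -41 from calc_v2.
verdict: not equivalent; witness: x=0, y=-6


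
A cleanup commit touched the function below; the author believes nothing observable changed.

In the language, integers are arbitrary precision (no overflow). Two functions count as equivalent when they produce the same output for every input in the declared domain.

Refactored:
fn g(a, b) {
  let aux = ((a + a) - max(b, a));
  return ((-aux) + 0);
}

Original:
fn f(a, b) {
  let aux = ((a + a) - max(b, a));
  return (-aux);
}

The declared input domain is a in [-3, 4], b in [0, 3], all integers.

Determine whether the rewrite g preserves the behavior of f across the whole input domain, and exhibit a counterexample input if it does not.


Comparing the listings, the differences include: arithmetic usage differs; also constant usage differs.
Spot check at a=-3, b=0 — f: aux = -6; return 6. g: aux = -6; return 6. Both give 6.
An exhaustive pass over the 32 declared inputs shows identical outputs.
verdict: equivalent


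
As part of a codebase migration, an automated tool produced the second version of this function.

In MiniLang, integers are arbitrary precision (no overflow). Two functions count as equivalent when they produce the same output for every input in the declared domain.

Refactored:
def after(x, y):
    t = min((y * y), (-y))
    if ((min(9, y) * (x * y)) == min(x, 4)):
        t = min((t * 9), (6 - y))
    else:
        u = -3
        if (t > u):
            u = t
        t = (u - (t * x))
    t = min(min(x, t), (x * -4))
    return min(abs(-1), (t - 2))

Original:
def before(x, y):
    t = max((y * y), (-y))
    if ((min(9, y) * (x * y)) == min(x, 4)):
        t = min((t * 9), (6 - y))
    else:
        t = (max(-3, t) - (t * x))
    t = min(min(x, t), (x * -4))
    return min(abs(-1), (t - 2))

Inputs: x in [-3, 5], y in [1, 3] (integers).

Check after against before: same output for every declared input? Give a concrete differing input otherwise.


Take x=-3, y=1.
before: t becomes 1; next ((min(9, y) * (x * y)) == min(x, 4)) evaluates to true; next t becomes 5; next t becomes -3; next final value -5
after: t becomes -1; next ((min(9, y) * (x * y)) == min(x, 4)) evaluates to true; next t becomes -9; next t becomes -9; next final value -11
-5 != -11, so the rewrite changes behavior.
verdict: not equivalent; witness: x=-3, y=1


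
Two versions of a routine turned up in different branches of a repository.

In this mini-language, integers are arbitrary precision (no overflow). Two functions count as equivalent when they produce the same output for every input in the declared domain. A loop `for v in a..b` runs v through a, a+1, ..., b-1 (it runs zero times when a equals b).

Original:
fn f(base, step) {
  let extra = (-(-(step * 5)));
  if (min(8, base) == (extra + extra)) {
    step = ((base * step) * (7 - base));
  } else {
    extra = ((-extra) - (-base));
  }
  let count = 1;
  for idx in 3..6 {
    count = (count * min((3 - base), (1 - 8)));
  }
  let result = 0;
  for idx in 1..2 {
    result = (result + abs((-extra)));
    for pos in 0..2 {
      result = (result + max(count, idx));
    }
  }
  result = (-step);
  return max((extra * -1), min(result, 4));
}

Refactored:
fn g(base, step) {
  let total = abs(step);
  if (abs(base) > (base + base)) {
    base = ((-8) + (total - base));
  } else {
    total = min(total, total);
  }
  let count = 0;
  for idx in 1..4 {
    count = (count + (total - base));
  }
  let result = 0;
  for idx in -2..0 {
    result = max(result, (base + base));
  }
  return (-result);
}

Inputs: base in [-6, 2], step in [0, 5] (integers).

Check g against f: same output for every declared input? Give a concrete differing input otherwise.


There is a counterexample at base=-6, step=0: 6 on one side, 0 on the other.
f: extra := 0 | (min(8, base) == (extra + extra)): false | extra := -6 | count := 1 | iter idx=3: | count := -7 | iter idx=4: | count := 49 | iter idx=5: | count := -343 | result := 0 | iter idx=1: | result := 6 | iter pos=0: | result := 7 | iter pos=1: | result := 8 | result := 0 | result 6
g: total := 0 | (abs(base) > (base + base)): true | base := -2 | count := 0 | iter idx=1: | count := 2 | iter idx=2: | count := 4 | iter idx=3: | count := 6 | result := 0 | iter idx=-2: | result := 0 | iter idx=-1: | result := 0 | result 0
verdict: not equivalent; witness: base=-6, step=0


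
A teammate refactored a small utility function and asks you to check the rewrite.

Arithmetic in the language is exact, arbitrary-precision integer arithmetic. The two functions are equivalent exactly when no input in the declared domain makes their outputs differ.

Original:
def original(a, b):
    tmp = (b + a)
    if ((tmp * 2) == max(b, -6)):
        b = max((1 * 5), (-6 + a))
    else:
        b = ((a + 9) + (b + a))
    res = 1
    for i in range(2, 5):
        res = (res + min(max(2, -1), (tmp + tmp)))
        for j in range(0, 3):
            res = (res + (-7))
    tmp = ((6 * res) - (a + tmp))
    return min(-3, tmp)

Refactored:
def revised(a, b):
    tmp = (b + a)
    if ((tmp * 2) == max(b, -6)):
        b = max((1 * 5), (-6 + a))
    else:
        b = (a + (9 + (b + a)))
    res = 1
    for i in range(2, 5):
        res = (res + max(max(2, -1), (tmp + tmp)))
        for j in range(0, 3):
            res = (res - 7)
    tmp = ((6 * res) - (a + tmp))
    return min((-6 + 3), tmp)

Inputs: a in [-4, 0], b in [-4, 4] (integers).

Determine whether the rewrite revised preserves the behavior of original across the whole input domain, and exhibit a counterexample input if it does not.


Try a=-4, b=-4.
original: tmp := -8 | ((tmp * 2) == max(b, -6)): false | b := -3 | res := 1 | iter i=2: | res := -15 | iter j=0: | res := -22 | iter j=1: | res := -29 | iter j=2: | res := -36 | iter i=3: | res := -52 | iter j=0: | res := -59 | iter j=1: | res := -66 | iter j=2: | res := -73 | iter i=4: | res := -89 | iter j=0: | res := -96 | iter j=1: | res := -103 | iter j=2: | res := -110 | tmp := -648 | result -648
revised: tmp := -8 | ((tmp * 2) == max(b, -6)): false | b := -3 | res := 1 | iter i=2: | res := 3 | iter j=0: | res := -4 | iter j=1: | res := -11 | iter j=2: | res := -18 | iter i=3: | res := -16 | iter j=0: | res := -23 | iter j=1: | res := -30 | iter j=2: | res := -37 | iter i=4: | res := -35 | iter j=0: | res := -42 | iter j=1: | res := -49 | iter j=2: | res := -56 | tmp := -324 | result -324
-648 and -324 differ, so these are not the same function on this domain.
verdict: not equivalent; witness: a=-4, b=-4


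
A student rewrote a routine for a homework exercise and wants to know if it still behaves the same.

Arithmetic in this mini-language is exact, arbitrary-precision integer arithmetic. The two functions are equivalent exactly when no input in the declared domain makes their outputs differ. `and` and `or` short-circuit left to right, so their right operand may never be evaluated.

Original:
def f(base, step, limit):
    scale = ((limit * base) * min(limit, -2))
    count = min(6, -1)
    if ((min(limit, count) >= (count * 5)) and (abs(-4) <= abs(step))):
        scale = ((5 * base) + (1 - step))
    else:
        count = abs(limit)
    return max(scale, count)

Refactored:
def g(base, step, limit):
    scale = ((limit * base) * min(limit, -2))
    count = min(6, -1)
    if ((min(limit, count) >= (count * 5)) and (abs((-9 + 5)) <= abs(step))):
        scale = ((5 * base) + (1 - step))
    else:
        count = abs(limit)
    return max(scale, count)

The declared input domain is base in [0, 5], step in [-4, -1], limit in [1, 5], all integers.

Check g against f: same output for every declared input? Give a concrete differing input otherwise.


The two are interchangeable: constant usage differs; also arithmetic usage differs, and every declared input agrees.
As a probe, take base=5, step=-2, limit=5: f runs scale := -50 | count := -1 | ((min(limit, count) >= (count * 5)) and (abs(-4) <= abs(step))): false | count := 5 | result 5; g runs scale := -50 | count := -1 | ((min(limit, count) >= (count * 5)) and (abs((-9 + 5)) <= abs(step))): false | count := 5 | result 5; both end at 5.
Every one of the 120 inputs gives matching results.
verdict: equivalent


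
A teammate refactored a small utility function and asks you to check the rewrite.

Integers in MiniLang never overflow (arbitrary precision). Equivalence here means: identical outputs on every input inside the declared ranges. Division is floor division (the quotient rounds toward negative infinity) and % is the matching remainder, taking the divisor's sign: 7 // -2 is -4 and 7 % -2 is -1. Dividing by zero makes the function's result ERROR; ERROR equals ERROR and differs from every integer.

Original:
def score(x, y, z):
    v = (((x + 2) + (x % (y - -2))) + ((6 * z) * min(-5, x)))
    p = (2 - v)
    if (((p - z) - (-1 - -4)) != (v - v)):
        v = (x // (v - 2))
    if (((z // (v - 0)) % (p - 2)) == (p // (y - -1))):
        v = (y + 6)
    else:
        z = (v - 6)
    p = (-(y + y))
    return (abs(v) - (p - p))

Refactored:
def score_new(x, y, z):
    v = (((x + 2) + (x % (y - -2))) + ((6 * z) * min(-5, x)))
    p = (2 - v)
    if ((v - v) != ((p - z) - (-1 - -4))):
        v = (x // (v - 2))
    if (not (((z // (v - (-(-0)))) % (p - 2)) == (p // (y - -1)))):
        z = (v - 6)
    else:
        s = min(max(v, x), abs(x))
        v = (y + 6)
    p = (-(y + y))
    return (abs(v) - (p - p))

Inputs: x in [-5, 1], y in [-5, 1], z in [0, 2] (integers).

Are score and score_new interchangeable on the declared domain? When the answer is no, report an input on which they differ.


The two versions differ — the changes include local variable names differ; also boolean connective usage differs; also min/max/abs usage differs; also statement counts differ.
Tracing x=1, y=-4, z=2: score: v becomes -58; next p becomes 60; next (((p - z) - (-1 - -4)) != (v - v)) evaluates to true; next v becomes -1; next (((z // (v - 0)) % (p - 2)) == (p // (y - -1))) evaluates to false; next z becomes -7; next p becomes 8; next final value 1 | score_new: v becomes -58; next p becomes 60; next ((v - v) != ((p - z) - (-1 - -4))) evaluates to true; next v becomes -1; next (not (((z // (v - (-(-0)))) % (p - 2)) == (p // (y - -1)))) evaluates to true; next z becomes -7; next p becomes 8; next final value 1 — matching result 1.
Sweeping the whole domain (147 inputs) finds no disagreement.
verdict: equivalent


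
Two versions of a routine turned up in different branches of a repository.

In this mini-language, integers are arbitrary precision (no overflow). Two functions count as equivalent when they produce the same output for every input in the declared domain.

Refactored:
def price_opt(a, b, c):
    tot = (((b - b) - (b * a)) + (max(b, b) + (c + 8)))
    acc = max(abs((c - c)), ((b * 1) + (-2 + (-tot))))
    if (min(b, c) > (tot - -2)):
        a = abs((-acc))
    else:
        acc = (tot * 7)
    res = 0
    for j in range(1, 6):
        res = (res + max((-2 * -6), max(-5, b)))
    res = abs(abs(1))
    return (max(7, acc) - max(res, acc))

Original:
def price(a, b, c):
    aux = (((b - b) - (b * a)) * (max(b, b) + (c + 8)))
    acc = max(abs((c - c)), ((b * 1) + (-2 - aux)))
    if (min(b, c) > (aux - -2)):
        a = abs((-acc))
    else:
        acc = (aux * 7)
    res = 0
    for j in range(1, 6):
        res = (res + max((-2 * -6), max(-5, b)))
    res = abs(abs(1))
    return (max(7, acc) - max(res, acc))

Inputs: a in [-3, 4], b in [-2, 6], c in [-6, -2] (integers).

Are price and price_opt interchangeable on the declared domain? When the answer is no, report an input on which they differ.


There is a counterexample at a=-3, b=-2, c=-4: 0 on one side, 6 on the other.
price: aux = -12; acc = 8; (min(b, c) > (aux - -2)) -> true; a = 8; res = 0; [j=1]; res = 12; [j=2]; res = 24; [j=3]; res = 36; [j=4]; res = 48; [j=5]; res = 60; res = 1; return 0
price_opt: tot = -4; acc = 0; (min(b, c) > (tot - -2)) -> false; acc = -28; res = 0; [j=1]; res = 12; [j=2]; res = 24; [j=3]; res = 36; [j=4]; res = 48; [j=5]; res = 60; res = 1; return 6
verdict: not equivalent; witness: a=-3, b=-2, c=-4


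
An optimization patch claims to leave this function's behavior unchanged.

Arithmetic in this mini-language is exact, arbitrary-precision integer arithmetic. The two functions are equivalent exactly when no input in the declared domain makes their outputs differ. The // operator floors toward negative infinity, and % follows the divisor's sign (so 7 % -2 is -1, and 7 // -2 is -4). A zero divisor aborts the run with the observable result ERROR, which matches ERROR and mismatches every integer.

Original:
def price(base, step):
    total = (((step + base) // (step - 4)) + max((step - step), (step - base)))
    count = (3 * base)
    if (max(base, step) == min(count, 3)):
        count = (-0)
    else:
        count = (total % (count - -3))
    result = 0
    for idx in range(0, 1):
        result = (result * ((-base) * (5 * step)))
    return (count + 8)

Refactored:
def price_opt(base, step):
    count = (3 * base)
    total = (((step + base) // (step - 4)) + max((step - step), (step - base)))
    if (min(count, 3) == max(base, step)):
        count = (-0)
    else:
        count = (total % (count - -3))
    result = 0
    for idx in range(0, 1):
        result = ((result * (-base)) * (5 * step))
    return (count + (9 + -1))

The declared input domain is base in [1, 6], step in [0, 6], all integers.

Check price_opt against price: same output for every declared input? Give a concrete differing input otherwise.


Behavior is preserved: although arithmetic usage differs, and constant usage differs, the outputs never diverge.
As a probe, take base=5, step=1: price runs total = -2; count = 15; (max(base, step) == min(count, 3)) -> false; count = 16; result = 0; [idx=0]; result = 0; return 24; price_opt runs count = 15; total = -2; (min(count, 3) == max(base, step)) -> false; count = 16; result = 0; [idx=0]; result = 0; return 24; both end at 24.
Across all 42 domain points the two functions coincide.
verdict: equivalent


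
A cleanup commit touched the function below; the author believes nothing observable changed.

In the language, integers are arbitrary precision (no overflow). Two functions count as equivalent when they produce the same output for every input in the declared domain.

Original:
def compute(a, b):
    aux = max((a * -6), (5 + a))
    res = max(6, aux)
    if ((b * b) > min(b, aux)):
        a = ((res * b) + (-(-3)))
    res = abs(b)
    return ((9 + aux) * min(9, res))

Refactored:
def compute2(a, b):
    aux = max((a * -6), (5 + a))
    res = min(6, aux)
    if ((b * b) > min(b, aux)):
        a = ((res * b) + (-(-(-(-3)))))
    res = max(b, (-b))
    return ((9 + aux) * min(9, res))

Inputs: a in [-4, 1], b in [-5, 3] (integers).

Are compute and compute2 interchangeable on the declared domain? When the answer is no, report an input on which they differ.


Equivalent. The one real change (`max(6, aux)` became `min(6, aux)`) has no effect anywhere in the declared ranges.
Every one of the 54 inputs gives matching results.
Spot check at a=-1, b=-2 — compute: aux=6, then res=6, then ((b * b) > min(b, aux)) is true, then a=-9, then res=2, then returns 30. compute2: aux=6, then res=6, then ((b * b) > min(b, aux)) is true, then a=-9, then res=2, then returns 30. Both give 30.
verdict: equivalent


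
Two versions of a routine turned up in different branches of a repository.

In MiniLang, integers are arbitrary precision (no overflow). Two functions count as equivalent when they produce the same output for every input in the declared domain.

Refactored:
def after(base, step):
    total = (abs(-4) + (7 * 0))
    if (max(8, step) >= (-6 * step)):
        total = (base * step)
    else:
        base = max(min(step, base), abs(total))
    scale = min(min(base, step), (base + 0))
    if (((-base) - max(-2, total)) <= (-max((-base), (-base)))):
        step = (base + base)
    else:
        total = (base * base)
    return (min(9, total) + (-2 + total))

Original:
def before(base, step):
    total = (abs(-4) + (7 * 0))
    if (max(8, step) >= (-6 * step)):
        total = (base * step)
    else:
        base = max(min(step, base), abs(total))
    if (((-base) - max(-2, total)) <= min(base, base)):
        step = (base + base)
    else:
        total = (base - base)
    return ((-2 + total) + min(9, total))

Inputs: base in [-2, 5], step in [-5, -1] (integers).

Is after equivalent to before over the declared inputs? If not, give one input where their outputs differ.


Evaluate both at base=-2, step=-1.
before: total := 4 | (max(8, step) >= (-6 * step)): true | total := 2 | (((-base) - max(-2, total)) <= min(base, base)): false | total := 0 | result -2
after: total := 4 | (max(8, step) >= (-6 * step)): true | total := 2 | scale := -2 | (((-base) - max(-2, total)) <= (-max((-base), (-base)))): false | total := 4 | result 6
-2 against 6: the behavior changed.
verdict: not equivalent; witness: base=-2, step=-1


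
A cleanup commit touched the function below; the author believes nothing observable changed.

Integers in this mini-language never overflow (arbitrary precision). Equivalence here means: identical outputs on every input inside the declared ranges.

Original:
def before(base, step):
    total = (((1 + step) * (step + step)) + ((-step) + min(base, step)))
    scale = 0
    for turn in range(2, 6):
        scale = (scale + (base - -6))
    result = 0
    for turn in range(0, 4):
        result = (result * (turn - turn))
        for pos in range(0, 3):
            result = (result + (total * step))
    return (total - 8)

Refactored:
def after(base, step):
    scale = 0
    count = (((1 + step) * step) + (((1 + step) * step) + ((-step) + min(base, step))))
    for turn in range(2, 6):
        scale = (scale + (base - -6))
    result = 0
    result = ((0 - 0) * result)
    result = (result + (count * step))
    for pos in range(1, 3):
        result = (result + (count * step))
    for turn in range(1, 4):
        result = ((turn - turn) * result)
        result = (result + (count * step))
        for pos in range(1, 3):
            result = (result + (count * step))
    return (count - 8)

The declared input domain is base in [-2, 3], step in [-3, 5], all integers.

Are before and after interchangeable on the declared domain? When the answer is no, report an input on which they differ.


Equivalent — the differences include constant usage differs; and loop structure differs; and statement counts differ; and local variable names differ; and arithmetic usage differs, yet no declared input distinguishes the two.
One worked example (base=3, step=4) — before: total = 39; scale = 0; [turn=2]; scale = 9; [turn=3]; scale = 18; [turn=4]; scale = 27; [turn=5]; scale = 36; result = 0; [turn=0]; result = 0; [pos=0]; result = 156; [pos=1]; result = 312; [pos=2]; result = 468; [turn=1]; result = 0; [pos=0]; result = 156; [pos=1]; result = 312; [pos=2]; result = 468; [turn=2]; result = 0; [pos=0]; result = 156; [pos=1]; result = 312; [pos=2]; result = 468; [turn=3]; result = 0; [pos=0]; result = 156; [pos=1]; result = 312; [pos=2]; result = 468; return 31; after: scale = 0; count = 39; [turn=2]; scale = 9; [turn=3]; scale = 18; [turn=4]; scale = 27; [turn=5]; scale = 36; result = 0; result = 0; result = 156; [pos=1]; result = 312; [pos=2]; result = 468; [turn=1]; result = 0; result = 156; [pos=1]; result = 312; [pos=2]; result = 468; [turn=2]; result = 0; result = 156; [pos=1]; result = 312; [pos=2]; result = 468; [turn=3]; result = 0; result = 156; [pos=1]; result = 312; [pos=2]; result = 468; return 31; agreement on 31.
Sweeping the whole domain (54 inputs) finds no disagreement.
verdict: equivalent


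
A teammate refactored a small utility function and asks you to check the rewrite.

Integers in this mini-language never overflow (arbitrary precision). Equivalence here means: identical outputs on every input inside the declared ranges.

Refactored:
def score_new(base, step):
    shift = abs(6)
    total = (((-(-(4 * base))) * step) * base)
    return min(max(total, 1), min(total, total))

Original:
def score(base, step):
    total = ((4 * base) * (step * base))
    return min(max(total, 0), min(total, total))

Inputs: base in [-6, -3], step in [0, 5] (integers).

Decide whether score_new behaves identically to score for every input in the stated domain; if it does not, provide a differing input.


The suspicious edit (`0` became `1`) never changes the result for any input inside the declared domain.
Spot check at base=-3, step=5 — score: total := 180 | result 180. score_new: shift := 6 | total := 180 | result 180. Both give 180.
Checked all 24 inputs in the declared domain: the outputs agree on every one.
verdict: equivalent
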